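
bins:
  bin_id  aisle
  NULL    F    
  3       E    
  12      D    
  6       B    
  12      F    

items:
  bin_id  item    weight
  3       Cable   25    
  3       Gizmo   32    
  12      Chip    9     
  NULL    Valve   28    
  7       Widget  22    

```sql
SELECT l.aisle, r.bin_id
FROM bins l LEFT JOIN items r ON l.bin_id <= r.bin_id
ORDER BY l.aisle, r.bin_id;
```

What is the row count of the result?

9

LEFT JOIN keeps every row from `bins`; unmatched rows get NULL for `items`'s columns.
Matching on l.bin_id <= r.bin_id. A NULL in a compared column never satisfies the condition.
- bin_id=NULL: no r row matches, row kept with r columns NULL.
- bin_id=3: 4 matching r row(s), so 4 row(s) emitted.
- bin_id=12: 1 matching r row(s), so 1 row(s) emitted.
- bin_id=6: 2 matching r row(s), so 2 row(s) emitted.
- bin_id=12: 1 matching r row(s), so 1 row(s) emitted.
Total: 8 matched + 1 padded = 9 rows.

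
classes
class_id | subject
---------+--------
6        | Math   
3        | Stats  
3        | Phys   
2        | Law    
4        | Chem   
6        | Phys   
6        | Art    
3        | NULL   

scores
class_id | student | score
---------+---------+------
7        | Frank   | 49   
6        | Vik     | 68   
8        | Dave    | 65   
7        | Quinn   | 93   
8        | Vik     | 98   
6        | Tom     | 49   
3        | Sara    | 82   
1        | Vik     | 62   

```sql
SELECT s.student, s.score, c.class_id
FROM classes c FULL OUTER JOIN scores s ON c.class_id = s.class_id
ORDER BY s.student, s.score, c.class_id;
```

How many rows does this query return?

16

FULL OUTER JOIN keeps every row from both sides; unmatched rows get NULL for the other side's columns.
Matching on c.class_id = s.class_id.
- c row (class_id=6): matches 2 s row(s) → 2 output row(s).
- c row (class_id=3): matches 1 s row(s) → 1 output row(s).
- c row (class_id=3): matches 1 s row(s) → 1 output row(s).
- c row (class_id=2): no match → kept, s columns NULL.
- c row (class_id=4): no match → kept, s columns NULL.
- c row (class_id=6): matches 2 s row(s) → 2 output row(s).
- c row (class_id=6): matches 2 s row(s) → 2 output row(s).
- c row (class_id=3): matches 1 s row(s) → 1 output row(s).
- 5 row(s) from s found no c partner → padded with NULL.
Total: 9 matched + 7 padded = 16 rows.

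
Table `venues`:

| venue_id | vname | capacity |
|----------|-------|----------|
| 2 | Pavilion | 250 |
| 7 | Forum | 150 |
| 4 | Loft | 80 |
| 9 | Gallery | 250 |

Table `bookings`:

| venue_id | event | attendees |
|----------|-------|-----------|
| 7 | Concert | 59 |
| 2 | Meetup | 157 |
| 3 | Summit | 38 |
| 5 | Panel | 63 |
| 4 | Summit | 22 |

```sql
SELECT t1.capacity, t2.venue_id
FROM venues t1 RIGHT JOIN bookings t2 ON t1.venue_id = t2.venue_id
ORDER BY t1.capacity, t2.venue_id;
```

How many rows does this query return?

5

RIGHT JOIN keeps every row from `bookings`; unmatched rows get NULL for `venues`'s columns.
Matching on t1.venue_id = t2.venue_id.
- t1 row (venue_id=2): matches 1 t2 row(s) → 1 output row(s).
- t1 row (venue_id=7): matches 1 t2 row(s) → 1 output row(s).
- t1 row (venue_id=4): matches 1 t2 row(s) → 1 output row(s).
- t1 row (venue_id=9): no match.
- 2 row(s) from t2 found no t1 partner → padded with NULL.
Total: 3 matched + 2 padded = 5 rows.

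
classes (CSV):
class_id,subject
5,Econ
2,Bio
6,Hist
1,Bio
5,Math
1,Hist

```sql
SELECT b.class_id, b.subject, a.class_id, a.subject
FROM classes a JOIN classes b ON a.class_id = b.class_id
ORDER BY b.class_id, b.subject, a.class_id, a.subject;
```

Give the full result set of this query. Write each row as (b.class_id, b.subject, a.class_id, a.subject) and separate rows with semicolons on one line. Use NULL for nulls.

(1, Bio, 1, Bio); (1, Bio, 1, Hist); (1, Hist, 1, Bio); (1, Hist, 1, Hist); (2, Bio, 2, Bio); (5, Econ, 5, Econ); (5, Econ, 5, Math); (5, Math, 5, Econ); (5, Math, 5, Math); (6, Hist, 6, Hist)

INNER JOIN keeps only pairs where the ON condition holds.
Matching on a.class_id = b.class_id.
Matched pairs: 10.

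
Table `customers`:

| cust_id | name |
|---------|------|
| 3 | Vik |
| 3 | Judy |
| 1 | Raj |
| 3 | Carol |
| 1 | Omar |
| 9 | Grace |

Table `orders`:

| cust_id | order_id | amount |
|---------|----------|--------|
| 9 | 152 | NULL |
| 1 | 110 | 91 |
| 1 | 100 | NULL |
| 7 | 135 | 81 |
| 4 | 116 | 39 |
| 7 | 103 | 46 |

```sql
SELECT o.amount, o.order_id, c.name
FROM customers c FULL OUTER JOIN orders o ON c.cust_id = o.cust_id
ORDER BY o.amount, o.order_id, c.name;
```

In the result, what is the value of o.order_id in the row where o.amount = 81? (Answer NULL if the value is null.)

135

FULL OUTER JOIN keeps every row from both sides; unmatched rows get NULL for the other side's columns.
Matching on c.cust_id = o.cust_id.
- c (cust_id=3) has no partner → padded with NULL.
- c (cust_id=3) has no partner → padded with NULL.
- c (cust_id=1) pairs with 2 row(s) of o.
- c (cust_id=3) has no partner → padded with NULL.
- c (cust_id=1) pairs with 2 row(s) of o.
- c (cust_id=9) pairs with 1 row(s) of o.
- 3 o row(s) had no c match → kept, c columns NULL.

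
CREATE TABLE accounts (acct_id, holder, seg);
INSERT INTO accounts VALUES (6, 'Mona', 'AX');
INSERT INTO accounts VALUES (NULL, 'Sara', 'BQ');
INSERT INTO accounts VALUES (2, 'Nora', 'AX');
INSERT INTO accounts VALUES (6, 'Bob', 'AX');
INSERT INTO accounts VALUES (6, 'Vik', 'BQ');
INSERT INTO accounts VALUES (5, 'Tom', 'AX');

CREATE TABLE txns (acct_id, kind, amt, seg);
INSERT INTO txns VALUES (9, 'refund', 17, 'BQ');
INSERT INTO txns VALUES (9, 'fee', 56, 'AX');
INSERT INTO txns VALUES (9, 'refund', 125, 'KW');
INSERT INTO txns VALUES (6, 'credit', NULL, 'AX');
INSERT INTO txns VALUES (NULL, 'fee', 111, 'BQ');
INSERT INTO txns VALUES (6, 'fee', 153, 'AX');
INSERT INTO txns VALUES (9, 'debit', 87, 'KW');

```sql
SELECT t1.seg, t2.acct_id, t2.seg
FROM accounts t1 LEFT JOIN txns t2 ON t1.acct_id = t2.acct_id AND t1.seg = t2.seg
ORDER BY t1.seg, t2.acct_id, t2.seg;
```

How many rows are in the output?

8

LEFT JOIN keeps every row from `accounts`; unmatched rows get NULL for `txns`'s columns.
Matching on t1.acct_id = t2.acct_id AND t1.seg = t2.seg. A NULL in a compared column never satisfies the condition.
- t1[0] acct_id=6, seg=AX → 2 match(es) in t2 → 2 row(s).
- t1[1] acct_id=NULL, seg=BQ → no match; kept with NULLs on the t2 side.
- t1[2] acct_id=2, seg=AX → no match; kept with NULLs on the t2 side.
- t1[3] acct_id=6, seg=AX → 2 match(es) in t2 → 2 row(s).
- t1[4] acct_id=6, seg=BQ → no match; kept with NULLs on the t2 side.
- t1[5] acct_id=5, seg=AX → no match; kept with NULLs on the t2 side.
Total: 4 matched + 4 padded = 8 rows.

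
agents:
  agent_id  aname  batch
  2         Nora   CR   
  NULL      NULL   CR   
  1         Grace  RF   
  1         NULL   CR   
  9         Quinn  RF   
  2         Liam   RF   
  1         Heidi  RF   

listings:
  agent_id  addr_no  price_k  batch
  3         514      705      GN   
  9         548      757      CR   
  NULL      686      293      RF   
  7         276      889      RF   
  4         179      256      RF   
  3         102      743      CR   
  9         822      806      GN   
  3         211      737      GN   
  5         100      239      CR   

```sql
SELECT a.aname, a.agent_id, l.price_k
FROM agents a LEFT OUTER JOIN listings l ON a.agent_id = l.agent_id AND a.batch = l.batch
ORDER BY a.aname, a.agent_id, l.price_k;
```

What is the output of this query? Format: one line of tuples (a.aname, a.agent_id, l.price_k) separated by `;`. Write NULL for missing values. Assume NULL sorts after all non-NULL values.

LEFT JOIN keeps every row from `agents`; unmatched rows get NULL for `listings`'s columns.
Matching on a.agent_id = l.agent_id AND a.batch = l.batch. A NULL in a compared column never satisfies the condition.
- agent_id=2, batch=CR: no l row matches, row kept with l columns NULL.
- agent_id=NULL, batch=CR: no l row matches, row kept with l columns NULL.
- agent_id=1, batch=RF: no l row matches, row kept with l columns NULL.
- agent_id=1, batch=CR: no l row matches, row kept with l columns NULL.
- agent_id=9, batch=RF: no l row matches, row kept with l columns NULL.
- agent_id=2, batch=RF: no l row matches, row kept with l columns NULL.
- agent_id=1, batch=RF: no l row matches, row kept with l columns NULL.
After projecting and ordering:
a.aname | a.agent_id | l.price_k
Grace | 1 | NULL
Heidi | 1 | NULL
Liam | 2 | NULL
Nora | 2 | NULL
Quinn | 9 | NULL
NULL | 1 | NULL
NULL | NULL | NULL

(Grace, 1, NULL); (Heidi, 1, NULL); (Liam, 2, NULL); (Nora, 2, NULL); (Quinn, 9, NULL); (NULL, 1, NULL); (NULL, NULL, NULL)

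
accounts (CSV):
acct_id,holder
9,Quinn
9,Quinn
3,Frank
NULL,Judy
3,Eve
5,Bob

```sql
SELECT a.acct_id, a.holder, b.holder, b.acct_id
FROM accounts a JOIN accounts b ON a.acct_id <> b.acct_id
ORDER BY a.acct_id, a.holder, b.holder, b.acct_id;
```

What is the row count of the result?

INNER JOIN keeps only pairs where the ON condition holds.
Matching on a.acct_id <> b.acct_id. A NULL in a compared column never satisfies the condition.
Matched pairs: 16.
Total: 16 rows.

16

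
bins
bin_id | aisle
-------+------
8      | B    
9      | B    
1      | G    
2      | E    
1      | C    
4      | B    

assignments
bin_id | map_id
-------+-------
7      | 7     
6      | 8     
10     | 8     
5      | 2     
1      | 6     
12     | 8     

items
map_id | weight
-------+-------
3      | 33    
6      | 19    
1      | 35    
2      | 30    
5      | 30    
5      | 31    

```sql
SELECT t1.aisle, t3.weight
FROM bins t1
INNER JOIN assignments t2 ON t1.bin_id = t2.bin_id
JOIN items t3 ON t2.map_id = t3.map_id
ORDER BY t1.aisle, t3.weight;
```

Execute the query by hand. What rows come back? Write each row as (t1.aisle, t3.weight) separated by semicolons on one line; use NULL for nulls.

Evaluate left to right. First `bins t1 INNER JOIN assignments t2` on bin_id: 2 row(s).
Then INNER JOIN `items t3` on map_id: keep only rows whose t2.map_id appears in t3.

(C, 19); (G, 19)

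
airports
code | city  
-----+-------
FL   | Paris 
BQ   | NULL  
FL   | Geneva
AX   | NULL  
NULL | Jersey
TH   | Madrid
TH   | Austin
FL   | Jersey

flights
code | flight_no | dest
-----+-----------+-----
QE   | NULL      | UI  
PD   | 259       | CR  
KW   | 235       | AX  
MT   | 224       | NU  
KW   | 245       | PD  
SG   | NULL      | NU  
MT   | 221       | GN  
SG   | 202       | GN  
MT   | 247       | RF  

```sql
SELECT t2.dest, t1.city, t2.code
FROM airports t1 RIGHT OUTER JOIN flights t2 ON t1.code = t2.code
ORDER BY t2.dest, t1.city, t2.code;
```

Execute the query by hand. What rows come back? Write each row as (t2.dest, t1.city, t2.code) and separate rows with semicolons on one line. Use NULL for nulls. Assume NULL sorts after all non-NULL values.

(AX, NULL, KW); (CR, NULL, PD); (GN, NULL, MT); (GN, NULL, SG); (NU, NULL, MT); (NU, NULL, SG); (PD, NULL, KW); (RF, NULL, MT); (UI, NULL, QE)

RIGHT JOIN keeps every row from `flights`; unmatched rows get NULL for `airports`'s columns.
Matching on t1.code = t2.code. A NULL in a compared column never satisfies the condition.
- t1 (code=FL) has no partner in t2.
- t1 (code=BQ) has no partner in t2.
- t1 (code=FL) has no partner in t2.
- t1 (code=AX) has no partner in t2.
- t1 (code=NULL) has no partner in t2.
- t1 (code=TH) has no partner in t2.
- t1 (code=TH) has no partner in t2.
- t1 (code=FL) has no partner in t2.
- 9 row(s) from t2 found no t1 partner → padded with NULL.
After projecting and ordering:
t2.dest | t1.city | t2.code
AX | NULL | KW
CR | NULL | PD
GN | NULL | MT
GN | NULL | SG
NU | NULL | MT
NU | NULL | SG
PD | NULL | KW
RF | NULL | MT
UI | NULL | QE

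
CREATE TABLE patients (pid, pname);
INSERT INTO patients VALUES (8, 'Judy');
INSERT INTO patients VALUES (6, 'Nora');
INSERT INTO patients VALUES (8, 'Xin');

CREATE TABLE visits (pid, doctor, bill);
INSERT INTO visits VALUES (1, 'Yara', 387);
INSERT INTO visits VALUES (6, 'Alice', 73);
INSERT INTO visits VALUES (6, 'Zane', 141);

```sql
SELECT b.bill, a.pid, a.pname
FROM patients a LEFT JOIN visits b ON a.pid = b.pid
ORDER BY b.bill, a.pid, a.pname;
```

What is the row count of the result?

4

LEFT JOIN keeps every row from `patients`; unmatched rows get NULL for `visits`'s columns.
Matching on a.pid = b.pid.
- pid=8: no b row matches, row kept with b columns NULL.
- pid=6: 2 matching b row(s), so 2 row(s) emitted.
- pid=8: no b row matches, row kept with b columns NULL.
Total: 2 matched + 2 padded = 4 rows.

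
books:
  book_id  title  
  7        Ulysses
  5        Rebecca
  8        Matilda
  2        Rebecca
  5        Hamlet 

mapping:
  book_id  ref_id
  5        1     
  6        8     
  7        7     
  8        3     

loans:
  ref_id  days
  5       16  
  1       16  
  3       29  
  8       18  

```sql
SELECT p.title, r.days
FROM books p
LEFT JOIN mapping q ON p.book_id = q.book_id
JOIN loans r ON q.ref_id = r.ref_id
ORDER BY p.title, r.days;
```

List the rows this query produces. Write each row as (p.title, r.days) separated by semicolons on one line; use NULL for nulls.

Step 1 — p LEFT JOIN q on book_id → 5 row(s).
Then INNER JOIN `loans r` on ref_id: keep only rows whose q.ref_id appears in r.

(Hamlet, 16); (Matilda, 29); (Rebecca, 16)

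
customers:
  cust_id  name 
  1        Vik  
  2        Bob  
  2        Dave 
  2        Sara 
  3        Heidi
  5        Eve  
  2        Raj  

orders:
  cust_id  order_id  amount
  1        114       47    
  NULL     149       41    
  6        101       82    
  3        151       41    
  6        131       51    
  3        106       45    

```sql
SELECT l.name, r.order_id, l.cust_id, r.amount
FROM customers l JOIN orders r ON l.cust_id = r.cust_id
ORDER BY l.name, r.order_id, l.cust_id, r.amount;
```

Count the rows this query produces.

3

INNER JOIN keeps only pairs where the ON condition holds.
Matching on l.cust_id = r.cust_id. A NULL in a compared column never satisfies the condition.
- l (cust_id=1) pairs with 1 row(s) of r.
- l (cust_id=2) has no partner → excluded.
- l (cust_id=2) has no partner → excluded.
- l (cust_id=2) has no partner → excluded.
- l (cust_id=3) pairs with 2 row(s) of r.
- l (cust_id=5) has no partner → excluded.
- l (cust_id=2) has no partner → excluded.
Total: 3 rows.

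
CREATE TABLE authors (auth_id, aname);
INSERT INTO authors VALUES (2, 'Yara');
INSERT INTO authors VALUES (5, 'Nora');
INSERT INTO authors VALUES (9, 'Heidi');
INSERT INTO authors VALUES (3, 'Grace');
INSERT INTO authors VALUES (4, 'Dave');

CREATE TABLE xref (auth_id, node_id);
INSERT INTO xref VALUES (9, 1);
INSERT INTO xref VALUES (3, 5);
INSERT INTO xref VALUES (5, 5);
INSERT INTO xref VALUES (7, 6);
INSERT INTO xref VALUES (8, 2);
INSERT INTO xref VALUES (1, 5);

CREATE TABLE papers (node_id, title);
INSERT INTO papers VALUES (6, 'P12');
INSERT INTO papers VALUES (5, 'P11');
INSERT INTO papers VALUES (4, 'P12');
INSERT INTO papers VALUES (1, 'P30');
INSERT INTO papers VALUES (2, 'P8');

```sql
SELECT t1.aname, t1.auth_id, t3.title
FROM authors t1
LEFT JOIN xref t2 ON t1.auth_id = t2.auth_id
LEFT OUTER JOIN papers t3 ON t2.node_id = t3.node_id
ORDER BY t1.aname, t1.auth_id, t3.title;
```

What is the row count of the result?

Joins associate left-to-right: authors LEFT JOIN xref on auth_id gives 5 intermediate row(s).
Then LEFT JOIN `papers t3` on node_id: each of those 5 rows is kept; rows whose t2.node_id has no match in t3 get NULL for t3's columns.
Result: 5 row(s).

5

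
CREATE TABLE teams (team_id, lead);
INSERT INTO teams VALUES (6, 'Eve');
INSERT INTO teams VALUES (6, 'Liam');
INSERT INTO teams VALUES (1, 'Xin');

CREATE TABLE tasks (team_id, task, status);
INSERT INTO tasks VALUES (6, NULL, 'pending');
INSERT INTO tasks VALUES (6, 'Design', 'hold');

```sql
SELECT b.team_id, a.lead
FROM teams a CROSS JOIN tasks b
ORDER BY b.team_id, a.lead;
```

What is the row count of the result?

CROSS JOIN pairs every row of `teams` with every row of `tasks`: 3 × 2 = 6 rows.

6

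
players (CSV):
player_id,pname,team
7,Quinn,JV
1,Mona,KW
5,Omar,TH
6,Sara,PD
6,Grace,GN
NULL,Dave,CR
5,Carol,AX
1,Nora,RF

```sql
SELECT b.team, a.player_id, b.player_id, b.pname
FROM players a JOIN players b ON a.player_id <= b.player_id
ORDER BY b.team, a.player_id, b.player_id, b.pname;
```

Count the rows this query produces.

31

INNER JOIN keeps only pairs where the ON condition holds.
Matching on a.player_id <= b.player_id. A NULL in a compared column never satisfies the condition.
Matched pairs: 31.
Total: 31 rows.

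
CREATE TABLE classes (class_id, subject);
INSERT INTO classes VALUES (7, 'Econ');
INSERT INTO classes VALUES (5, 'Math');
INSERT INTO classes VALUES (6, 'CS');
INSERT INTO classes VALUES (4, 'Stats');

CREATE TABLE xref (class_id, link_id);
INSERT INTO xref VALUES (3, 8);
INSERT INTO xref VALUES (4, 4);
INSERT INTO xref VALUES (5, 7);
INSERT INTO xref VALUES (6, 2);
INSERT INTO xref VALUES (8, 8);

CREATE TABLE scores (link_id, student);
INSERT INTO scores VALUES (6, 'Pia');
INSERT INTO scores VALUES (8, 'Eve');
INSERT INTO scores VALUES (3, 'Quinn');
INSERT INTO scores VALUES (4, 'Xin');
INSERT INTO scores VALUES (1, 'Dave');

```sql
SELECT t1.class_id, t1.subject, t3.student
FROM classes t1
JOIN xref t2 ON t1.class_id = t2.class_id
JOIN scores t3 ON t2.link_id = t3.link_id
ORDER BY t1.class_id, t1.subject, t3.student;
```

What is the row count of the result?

Step 1 — t1 INNER JOIN t2 on class_id → 3 row(s).
Then INNER JOIN `scores t3` on link_id: keep only rows whose t2.link_id appears in t3.
Result: 1 row(s).

1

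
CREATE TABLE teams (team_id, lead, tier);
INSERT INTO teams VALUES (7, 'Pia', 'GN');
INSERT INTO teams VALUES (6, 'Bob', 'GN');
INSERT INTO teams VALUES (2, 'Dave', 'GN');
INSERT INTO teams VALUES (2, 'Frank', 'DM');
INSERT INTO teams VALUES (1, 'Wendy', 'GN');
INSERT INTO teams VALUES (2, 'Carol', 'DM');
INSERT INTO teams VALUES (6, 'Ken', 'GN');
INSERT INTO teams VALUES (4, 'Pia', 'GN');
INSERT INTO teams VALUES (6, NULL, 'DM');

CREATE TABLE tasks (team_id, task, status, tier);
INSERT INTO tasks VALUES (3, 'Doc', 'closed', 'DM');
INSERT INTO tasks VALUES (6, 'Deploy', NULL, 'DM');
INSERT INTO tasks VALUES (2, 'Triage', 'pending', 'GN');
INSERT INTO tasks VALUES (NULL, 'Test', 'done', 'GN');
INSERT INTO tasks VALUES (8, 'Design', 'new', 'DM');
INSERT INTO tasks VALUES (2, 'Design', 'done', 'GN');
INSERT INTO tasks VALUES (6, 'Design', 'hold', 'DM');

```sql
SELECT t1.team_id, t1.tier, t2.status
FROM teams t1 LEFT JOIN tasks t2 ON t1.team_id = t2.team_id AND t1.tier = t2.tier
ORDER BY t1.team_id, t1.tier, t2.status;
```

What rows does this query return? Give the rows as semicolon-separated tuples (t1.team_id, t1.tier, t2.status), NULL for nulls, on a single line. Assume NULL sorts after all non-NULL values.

LEFT JOIN keeps every row from `teams`; unmatched rows get NULL for `tasks`'s columns.
Matching on t1.team_id = t2.team_id AND t1.tier = t2.tier. A NULL in a compared column never satisfies the condition.
Matched pairs: 4; unmatched t1 rows kept: 7.

(1, GN, NULL); (2, DM, NULL); (2, DM, NULL); (2, GN, done); (2, GN, pending); (4, GN, NULL); (6, DM, hold); (6, DM, NULL); (6, GN, NULL); (6, GN, NULL); (7, GN, NULL)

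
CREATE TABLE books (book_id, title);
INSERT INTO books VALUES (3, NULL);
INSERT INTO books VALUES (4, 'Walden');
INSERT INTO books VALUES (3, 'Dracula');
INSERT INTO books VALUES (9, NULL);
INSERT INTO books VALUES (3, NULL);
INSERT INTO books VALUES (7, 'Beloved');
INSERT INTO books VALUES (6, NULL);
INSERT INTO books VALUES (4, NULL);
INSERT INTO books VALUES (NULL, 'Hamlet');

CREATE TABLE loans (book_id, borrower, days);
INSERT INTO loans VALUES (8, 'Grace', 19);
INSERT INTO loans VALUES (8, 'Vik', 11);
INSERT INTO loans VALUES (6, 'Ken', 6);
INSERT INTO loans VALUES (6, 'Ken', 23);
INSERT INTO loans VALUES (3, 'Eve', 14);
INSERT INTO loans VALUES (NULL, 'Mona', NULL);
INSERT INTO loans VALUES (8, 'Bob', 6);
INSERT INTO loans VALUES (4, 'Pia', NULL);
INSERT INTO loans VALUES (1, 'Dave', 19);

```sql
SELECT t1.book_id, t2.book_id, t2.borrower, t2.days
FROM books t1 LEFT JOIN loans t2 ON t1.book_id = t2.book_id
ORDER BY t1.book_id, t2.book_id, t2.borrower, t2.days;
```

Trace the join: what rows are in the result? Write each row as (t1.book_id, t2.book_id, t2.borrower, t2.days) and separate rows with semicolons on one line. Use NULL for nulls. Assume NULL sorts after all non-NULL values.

(3, 3, Eve, 14); (3, 3, Eve, 14); (3, 3, Eve, 14); (4, 4, Pia, NULL); (4, 4, Pia, NULL); (6, 6, Ken, 6); (6, 6, Ken, 23); (7, NULL, NULL, NULL); (9, NULL, NULL, NULL); (NULL, NULL, NULL, NULL)

LEFT JOIN keeps every row from `books`; unmatched rows get NULL for `loans`'s columns.
Matching on t1.book_id = t2.book_id. A NULL in a compared column never satisfies the condition.
- book_id=3: 1 matching t2 row(s), so 1 row(s) emitted.
- book_id=4: 1 matching t2 row(s), so 1 row(s) emitted.
- book_id=3: 1 matching t2 row(s), so 1 row(s) emitted.
- book_id=9: no t2 row matches, row kept with t2 columns NULL.
- book_id=3: 1 matching t2 row(s), so 1 row(s) emitted.
- book_id=7: no t2 row matches, row kept with t2 columns NULL.
- book_id=6: 2 matching t2 row(s), so 2 row(s) emitted.
- book_id=4: 1 matching t2 row(s), so 1 row(s) emitted.
- book_id=NULL: no t2 row matches, row kept with t2 columns NULL.
After projecting and ordering:
t1.book_id | t2.book_id | t2.borrower | t2.days
3 | 3 | Eve | 14
3 | 3 | Eve | 14
3 | 3 | Eve | 14
4 | 4 | Pia | NULL
4 | 4 | Pia | NULL
6 | 6 | Ken | 6
6 | 6 | Ken | 23
7 | NULL | NULL | NULL
9 | NULL | NULL | NULL
NULL | NULL | NULL | NULL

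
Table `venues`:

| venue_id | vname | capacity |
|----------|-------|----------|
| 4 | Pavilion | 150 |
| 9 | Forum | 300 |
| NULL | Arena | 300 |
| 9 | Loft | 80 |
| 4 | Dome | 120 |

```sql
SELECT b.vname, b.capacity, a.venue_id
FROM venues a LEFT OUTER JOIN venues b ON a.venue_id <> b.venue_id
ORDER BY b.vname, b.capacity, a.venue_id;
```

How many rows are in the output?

9

LEFT JOIN keeps every row from `venues a`; unmatched rows get NULL for `venues b`'s columns.
Matching on a.venue_id <> b.venue_id. A NULL in a compared column never satisfies the condition.
- a row (venue_id=4): matches 2 b row(s) → 2 output row(s).
- a row (venue_id=9): matches 2 b row(s) → 2 output row(s).
- a row (venue_id=NULL): no match → kept, b columns NULL.
- a row (venue_id=9): matches 2 b row(s) → 2 output row(s).
- a row (venue_id=4): matches 2 b row(s) → 2 output row(s).
Total: 8 matched + 1 padded = 9 rows.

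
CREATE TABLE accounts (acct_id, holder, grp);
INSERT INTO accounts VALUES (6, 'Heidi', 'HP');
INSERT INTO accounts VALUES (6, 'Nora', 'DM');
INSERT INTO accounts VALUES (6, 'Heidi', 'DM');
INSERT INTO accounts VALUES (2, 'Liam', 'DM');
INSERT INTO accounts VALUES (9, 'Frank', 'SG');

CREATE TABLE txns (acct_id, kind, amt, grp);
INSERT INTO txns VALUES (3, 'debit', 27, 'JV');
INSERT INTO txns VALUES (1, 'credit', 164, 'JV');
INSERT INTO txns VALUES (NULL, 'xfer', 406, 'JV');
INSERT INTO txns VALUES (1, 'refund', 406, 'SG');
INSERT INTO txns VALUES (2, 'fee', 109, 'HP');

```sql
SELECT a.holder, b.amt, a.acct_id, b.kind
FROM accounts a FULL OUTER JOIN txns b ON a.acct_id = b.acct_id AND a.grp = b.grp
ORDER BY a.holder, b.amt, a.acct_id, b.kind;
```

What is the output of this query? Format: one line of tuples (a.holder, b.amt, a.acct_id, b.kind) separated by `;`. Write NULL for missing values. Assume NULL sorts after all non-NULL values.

(Frank, NULL, 9, NULL); (Heidi, NULL, 6, NULL); (Heidi, NULL, 6, NULL); (Liam, NULL, 2, NULL); (Nora, NULL, 6, NULL); (NULL, 27, NULL, debit); (NULL, 109, NULL, fee); (NULL, 164, NULL, credit); (NULL, 406, NULL, refund); (NULL, 406, NULL, xfer)

FULL OUTER JOIN keeps every row from both sides; unmatched rows get NULL for the other side's columns.
Matching on a.acct_id = b.acct_id AND a.grp = b.grp. A NULL in a compared column never satisfies the condition.
- a row (acct_id=6, grp=HP): no match → kept, b columns NULL.
- a row (acct_id=6, grp=DM): no match → kept, b columns NULL.
- a row (acct_id=6, grp=DM): no match → kept, b columns NULL.
- a row (acct_id=2, grp=DM): no match → kept, b columns NULL.
- a row (acct_id=9, grp=SG): no match → kept, b columns NULL.
- plus 5 unmatched b row(s), each kept with NULL a columns.
After projecting and ordering:
a.holder | b.amt | a.acct_id | b.kind
Frank | NULL | 9 | NULL
Heidi | NULL | 6 | NULL
Heidi | NULL | 6 | NULL
Liam | NULL | 2 | NULL
Nora | NULL | 6 | NULL
NULL | 27 | NULL | debit
NULL | 109 | NULL | fee
NULL | 164 | NULL | credit
NULL | 406 | NULL | refund
NULL | 406 | NULL | xfer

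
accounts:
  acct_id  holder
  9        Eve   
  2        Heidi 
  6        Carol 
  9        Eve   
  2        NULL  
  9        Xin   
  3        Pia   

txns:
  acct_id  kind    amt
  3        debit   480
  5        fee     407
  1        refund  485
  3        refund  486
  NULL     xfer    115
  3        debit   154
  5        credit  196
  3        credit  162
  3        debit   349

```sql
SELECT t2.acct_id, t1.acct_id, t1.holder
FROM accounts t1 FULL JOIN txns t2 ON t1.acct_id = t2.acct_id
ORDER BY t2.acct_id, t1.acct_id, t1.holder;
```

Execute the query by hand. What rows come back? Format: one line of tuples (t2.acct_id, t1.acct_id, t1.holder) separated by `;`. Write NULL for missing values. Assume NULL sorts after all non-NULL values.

FULL OUTER JOIN keeps every row from both sides; unmatched rows get NULL for the other side's columns.
Matching on t1.acct_id = t2.acct_id. A NULL in a compared column never satisfies the condition.
Matched pairs: 5; unmatched t1 rows kept: 6; unmatched t2 rows kept: 4.

(1, NULL, NULL); (3, 3, Pia); (3, 3, Pia); (3, 3, Pia); (3, 3, Pia); (3, 3, Pia); (5, NULL, NULL); (5, NULL, NULL); (NULL, 2, Heidi); (NULL, 2, NULL); (NULL, 6, Carol); (NULL, 9, Eve); (NULL, 9, Eve); (NULL, 9, Xin); (NULL, NULL, NULL)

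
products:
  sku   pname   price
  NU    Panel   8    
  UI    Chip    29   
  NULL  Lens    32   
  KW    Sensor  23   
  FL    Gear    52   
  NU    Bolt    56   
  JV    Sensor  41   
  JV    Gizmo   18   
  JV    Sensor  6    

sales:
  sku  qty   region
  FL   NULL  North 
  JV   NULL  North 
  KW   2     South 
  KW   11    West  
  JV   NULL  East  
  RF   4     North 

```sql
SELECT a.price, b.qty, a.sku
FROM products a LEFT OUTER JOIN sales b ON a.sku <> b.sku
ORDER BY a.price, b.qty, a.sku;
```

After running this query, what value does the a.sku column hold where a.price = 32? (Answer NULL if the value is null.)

NULL

LEFT JOIN keeps every row from `products`; unmatched rows get NULL for `sales`'s columns.
Matching on a.sku <> b.sku. A NULL in a compared column never satisfies the condition.
- a[0] sku=NU → 6 match(es) in b → 6 row(s).
- a[1] sku=UI → 6 match(es) in b → 6 row(s).
- a[2] sku=NULL → no match; kept with NULLs on the b side.
- a[3] sku=KW → 4 match(es) in b → 4 row(s).
- a[4] sku=FL → 5 match(es) in b → 5 row(s).
- a[5] sku=NU → 6 match(es) in b → 6 row(s).
- a[6] sku=JV → 4 match(es) in b → 4 row(s).
- a[7] sku=JV → 4 match(es) in b → 4 row(s).
- a[8] sku=JV → 4 match(es) in b → 4 row(s).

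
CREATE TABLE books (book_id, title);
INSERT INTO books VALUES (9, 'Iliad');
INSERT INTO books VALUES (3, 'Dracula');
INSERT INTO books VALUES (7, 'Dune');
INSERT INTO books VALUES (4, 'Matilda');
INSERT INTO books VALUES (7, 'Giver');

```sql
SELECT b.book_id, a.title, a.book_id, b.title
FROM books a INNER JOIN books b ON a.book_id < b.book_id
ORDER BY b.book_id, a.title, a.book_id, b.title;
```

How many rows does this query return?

9

INNER JOIN keeps only pairs where the ON condition holds.
Matching on a.book_id < b.book_id.
- a row (book_id=9): no match → dropped.
- a row (book_id=3): matches 4 b row(s) → 4 output row(s).
- a row (book_id=7): matches 1 b row(s) → 1 output row(s).
- a row (book_id=4): matches 3 b row(s) → 3 output row(s).
- a row (book_id=7): matches 1 b row(s) → 1 output row(s).
Total: 9 rows.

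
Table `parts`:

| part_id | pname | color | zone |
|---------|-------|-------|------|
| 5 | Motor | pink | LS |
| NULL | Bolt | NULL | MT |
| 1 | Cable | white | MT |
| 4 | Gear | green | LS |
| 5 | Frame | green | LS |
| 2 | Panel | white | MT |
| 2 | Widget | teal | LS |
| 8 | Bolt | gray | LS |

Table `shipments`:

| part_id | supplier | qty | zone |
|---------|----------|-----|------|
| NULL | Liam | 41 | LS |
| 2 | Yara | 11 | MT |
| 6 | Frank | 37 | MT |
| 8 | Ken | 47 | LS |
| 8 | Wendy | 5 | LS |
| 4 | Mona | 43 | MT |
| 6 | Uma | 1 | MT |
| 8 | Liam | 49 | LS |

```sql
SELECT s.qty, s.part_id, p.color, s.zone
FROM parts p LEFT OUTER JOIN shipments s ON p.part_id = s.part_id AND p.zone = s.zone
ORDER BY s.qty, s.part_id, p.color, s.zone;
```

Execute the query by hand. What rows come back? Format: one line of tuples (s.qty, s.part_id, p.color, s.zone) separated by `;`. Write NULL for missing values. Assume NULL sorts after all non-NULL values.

(5, 8, gray, LS); (11, 2, white, MT); (47, 8, gray, LS); (49, 8, gray, LS); (NULL, NULL, green, NULL); (NULL, NULL, green, NULL); (NULL, NULL, pink, NULL); (NULL, NULL, teal, NULL); (NULL, NULL, white, NULL); (NULL, NULL, NULL, NULL)

LEFT JOIN keeps every row from `parts`; unmatched rows get NULL for `shipments`'s columns.
Matching on p.part_id = s.part_id AND p.zone = s.zone. A NULL in a compared column never satisfies the condition.
- p[0] part_id=5, zone=LS → no match; kept with NULLs on the s side.
- p[1] part_id=NULL, zone=MT → no match; kept with NULLs on the s side.
- p[2] part_id=1, zone=MT → no match; kept with NULLs on the s side.
- p[3] part_id=4, zone=LS → no match; kept with NULLs on the s side.
- p[4] part_id=5, zone=LS → no match; kept with NULLs on the s side.
- p[5] part_id=2, zone=MT → 1 match(es) in s → 1 row(s).
- p[6] part_id=2, zone=LS → no match; kept with NULLs on the s side.
- p[7] part_id=8, zone=LS → 3 match(es) in s → 3 row(s).
After projecting and ordering:
s.qty | s.part_id | p.color | s.zone
5 | 8 | gray | LS
11 | 2 | white | MT
47 | 8 | gray | LS
49 | 8 | gray | LS
NULL | NULL | green | NULL
NULL | NULL | green | NULL
NULL | NULL | pink | NULL
NULL | NULL | teal | NULL
NULL | NULL | white | NULL
NULL | NULL | NULL | NULL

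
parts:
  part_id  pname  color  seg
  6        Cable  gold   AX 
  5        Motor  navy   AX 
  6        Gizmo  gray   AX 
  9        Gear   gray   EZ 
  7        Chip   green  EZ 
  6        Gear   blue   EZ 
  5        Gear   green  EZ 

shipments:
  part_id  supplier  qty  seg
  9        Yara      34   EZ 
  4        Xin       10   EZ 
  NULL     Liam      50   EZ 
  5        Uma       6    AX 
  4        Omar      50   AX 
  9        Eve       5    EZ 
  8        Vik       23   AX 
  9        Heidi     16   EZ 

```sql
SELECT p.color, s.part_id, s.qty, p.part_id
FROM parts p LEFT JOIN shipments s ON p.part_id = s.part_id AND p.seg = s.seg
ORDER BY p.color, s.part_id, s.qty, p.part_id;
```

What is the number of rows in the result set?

LEFT JOIN keeps every row from `parts`; unmatched rows get NULL for `shipments`'s columns.
Matching on p.part_id = s.part_id AND p.seg = s.seg. A NULL in a compared column never satisfies the condition.
- p row (part_id=6, seg=AX): no match → kept, s columns NULL.
- p row (part_id=5, seg=AX): matches 1 s row(s) → 1 output row(s).
- p row (part_id=6, seg=AX): no match → kept, s columns NULL.
- p row (part_id=9, seg=EZ): matches 3 s row(s) → 3 output row(s).
- p row (part_id=7, seg=EZ): no match → kept, s columns NULL.
- p row (part_id=6, seg=EZ): no match → kept, s columns NULL.
- p row (part_id=5, seg=EZ): no match → kept, s columns NULL.
Total: 4 matched + 5 padded = 9 rows.

9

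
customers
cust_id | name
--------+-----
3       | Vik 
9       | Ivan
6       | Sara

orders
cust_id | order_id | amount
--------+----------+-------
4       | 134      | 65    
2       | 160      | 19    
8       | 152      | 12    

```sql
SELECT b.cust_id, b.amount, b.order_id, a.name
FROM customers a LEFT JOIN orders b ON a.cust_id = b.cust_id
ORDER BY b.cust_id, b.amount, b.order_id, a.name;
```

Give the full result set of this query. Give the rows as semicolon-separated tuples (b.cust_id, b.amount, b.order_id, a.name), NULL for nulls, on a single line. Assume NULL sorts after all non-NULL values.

(NULL, NULL, NULL, Ivan); (NULL, NULL, NULL, Sara); (NULL, NULL, NULL, Vik)

LEFT JOIN keeps every row from `customers`; unmatched rows get NULL for `orders`'s columns.
Matching on a.cust_id = b.cust_id.
- a row (cust_id=3): no match → kept, b columns NULL.
- a row (cust_id=9): no match → kept, b columns NULL.
- a row (cust_id=6): no match → kept, b columns NULL.
After projecting and ordering:
b.cust_id | b.amount | b.order_id | a.name
NULL | NULL | NULL | Ivan
NULL | NULL | NULL | Sara
NULL | NULL | NULL | Vik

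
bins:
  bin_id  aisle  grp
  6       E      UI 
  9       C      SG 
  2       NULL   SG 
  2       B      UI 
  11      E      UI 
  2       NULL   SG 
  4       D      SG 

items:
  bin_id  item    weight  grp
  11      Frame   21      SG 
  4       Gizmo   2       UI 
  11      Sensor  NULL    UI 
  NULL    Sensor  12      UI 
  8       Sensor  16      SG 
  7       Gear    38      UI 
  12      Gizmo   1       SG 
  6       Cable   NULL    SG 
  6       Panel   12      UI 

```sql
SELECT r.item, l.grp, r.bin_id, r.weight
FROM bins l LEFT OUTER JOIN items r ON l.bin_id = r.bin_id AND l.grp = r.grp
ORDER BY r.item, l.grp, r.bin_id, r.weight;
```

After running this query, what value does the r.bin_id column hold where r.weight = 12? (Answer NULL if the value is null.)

6

LEFT JOIN keeps every row from `bins`; unmatched rows get NULL for `items`'s columns.
Matching on l.bin_id = r.bin_id AND l.grp = r.grp. A NULL in a compared column never satisfies the condition.
- bin_id=6, grp=UI: 1 matching r row(s), so 1 row(s) emitted.
- bin_id=9, grp=SG: no r row matches, row kept with r columns NULL.
- bin_id=2, grp=SG: no r row matches, row kept with r columns NULL.
- bin_id=2, grp=UI: no r row matches, row kept with r columns NULL.
- bin_id=11, grp=UI: 1 matching r row(s), so 1 row(s) emitted.
- bin_id=2, grp=SG: no r row matches, row kept with r columns NULL.
- bin_id=4, grp=SG: no r row matches, row kept with r columns NULL.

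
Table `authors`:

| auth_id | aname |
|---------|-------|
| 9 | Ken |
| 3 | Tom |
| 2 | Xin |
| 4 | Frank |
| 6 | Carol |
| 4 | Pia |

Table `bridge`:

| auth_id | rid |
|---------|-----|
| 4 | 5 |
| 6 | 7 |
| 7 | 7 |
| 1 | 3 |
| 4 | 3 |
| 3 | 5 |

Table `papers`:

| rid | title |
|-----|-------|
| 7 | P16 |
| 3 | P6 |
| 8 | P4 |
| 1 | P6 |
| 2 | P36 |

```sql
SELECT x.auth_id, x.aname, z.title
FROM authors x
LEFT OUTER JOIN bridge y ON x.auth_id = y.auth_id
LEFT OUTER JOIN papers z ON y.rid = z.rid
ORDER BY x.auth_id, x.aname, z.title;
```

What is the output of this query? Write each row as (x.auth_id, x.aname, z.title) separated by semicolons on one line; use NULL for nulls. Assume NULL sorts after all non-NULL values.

Step 1 — x LEFT JOIN y on auth_id → 8 row(s).
Then LEFT JOIN `papers z` on rid: each of those 8 rows is kept; rows whose y.rid has no match in z get NULL for z's columns.

(2, Xin, NULL); (3, Tom, NULL); (4, Frank, P6); (4, Frank, NULL); (4, Pia, P6); (4, Pia, NULL); (6, Carol, P16); (9, Ken, NULL)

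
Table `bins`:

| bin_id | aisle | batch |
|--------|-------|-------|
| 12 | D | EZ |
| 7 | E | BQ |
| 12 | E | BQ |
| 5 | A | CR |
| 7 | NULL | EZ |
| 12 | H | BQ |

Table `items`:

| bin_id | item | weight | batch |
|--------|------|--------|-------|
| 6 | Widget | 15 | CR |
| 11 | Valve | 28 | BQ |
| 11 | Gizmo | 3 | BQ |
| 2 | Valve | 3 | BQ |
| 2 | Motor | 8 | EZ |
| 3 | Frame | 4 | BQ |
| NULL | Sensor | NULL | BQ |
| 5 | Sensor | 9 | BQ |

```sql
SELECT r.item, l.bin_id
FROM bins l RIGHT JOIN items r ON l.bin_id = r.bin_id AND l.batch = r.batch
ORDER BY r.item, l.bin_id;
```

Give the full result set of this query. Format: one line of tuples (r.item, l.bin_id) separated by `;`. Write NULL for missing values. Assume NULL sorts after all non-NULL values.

RIGHT JOIN keeps every row from `items`; unmatched rows get NULL for `bins`'s columns.
Matching on l.bin_id = r.bin_id AND l.batch = r.batch. A NULL in a compared column never satisfies the condition.
- bin_id=12, batch=EZ: no matching r row.
- bin_id=7, batch=BQ: no matching r row.
- bin_id=12, batch=BQ: no matching r row.
- bin_id=5, batch=CR: no matching r row.
- bin_id=7, batch=EZ: no matching r row.
- bin_id=12, batch=BQ: no matching r row.
- 8 row(s) from r found no l partner → padded with NULL.
After projecting and ordering:
r.item | l.bin_id
Frame | NULL
Gizmo | NULL
Motor | NULL
Sensor | NULL
Sensor | NULL
Valve | NULL
Valve | NULL
Widget | NULL

(Frame, NULL); (Gizmo, NULL); (Motor, NULL); (Sensor, NULL); (Sensor, NULL); (Valve, NULL); (Valve, NULL); (Widget, NULL)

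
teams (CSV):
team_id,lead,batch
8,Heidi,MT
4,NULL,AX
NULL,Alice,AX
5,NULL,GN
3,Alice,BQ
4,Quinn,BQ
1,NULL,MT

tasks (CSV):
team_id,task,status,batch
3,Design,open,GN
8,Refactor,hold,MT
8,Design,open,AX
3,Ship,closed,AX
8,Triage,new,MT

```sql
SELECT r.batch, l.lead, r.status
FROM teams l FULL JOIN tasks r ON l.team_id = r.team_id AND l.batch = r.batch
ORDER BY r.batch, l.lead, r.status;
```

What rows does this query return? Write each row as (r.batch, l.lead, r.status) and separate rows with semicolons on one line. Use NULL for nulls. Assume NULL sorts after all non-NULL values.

(AX, NULL, closed); (AX, NULL, open); (GN, NULL, open); (MT, Heidi, hold); (MT, Heidi, new); (NULL, Alice, NULL); (NULL, Alice, NULL); (NULL, Quinn, NULL); (NULL, NULL, NULL); (NULL, NULL, NULL); (NULL, NULL, NULL)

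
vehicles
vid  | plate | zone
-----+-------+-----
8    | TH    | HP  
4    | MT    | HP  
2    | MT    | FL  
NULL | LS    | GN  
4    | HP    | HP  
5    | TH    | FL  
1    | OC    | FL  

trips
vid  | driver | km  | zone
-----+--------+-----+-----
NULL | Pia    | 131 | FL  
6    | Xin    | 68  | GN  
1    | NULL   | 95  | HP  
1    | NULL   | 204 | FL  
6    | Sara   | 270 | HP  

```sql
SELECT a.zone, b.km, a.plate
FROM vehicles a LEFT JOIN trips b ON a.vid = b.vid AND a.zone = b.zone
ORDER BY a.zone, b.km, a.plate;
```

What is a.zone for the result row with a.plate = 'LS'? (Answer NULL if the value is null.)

GN

LEFT JOIN keeps every row from `vehicles`; unmatched rows get NULL for `trips`'s columns.
Matching on a.vid = b.vid AND a.zone = b.zone. A NULL in a compared column never satisfies the condition.
- a (vid=8, zone=HP) has no partner → padded with NULL.
- a (vid=4, zone=HP) has no partner → padded with NULL.
- a (vid=2, zone=FL) has no partner → padded with NULL.
- a (vid=NULL, zone=GN) has no partner → padded with NULL.
- a (vid=4, zone=HP) has no partner → padded with NULL.
- a (vid=5, zone=FL) has no partner → padded with NULL.
- a (vid=1, zone=FL) pairs with 1 row(s) of b.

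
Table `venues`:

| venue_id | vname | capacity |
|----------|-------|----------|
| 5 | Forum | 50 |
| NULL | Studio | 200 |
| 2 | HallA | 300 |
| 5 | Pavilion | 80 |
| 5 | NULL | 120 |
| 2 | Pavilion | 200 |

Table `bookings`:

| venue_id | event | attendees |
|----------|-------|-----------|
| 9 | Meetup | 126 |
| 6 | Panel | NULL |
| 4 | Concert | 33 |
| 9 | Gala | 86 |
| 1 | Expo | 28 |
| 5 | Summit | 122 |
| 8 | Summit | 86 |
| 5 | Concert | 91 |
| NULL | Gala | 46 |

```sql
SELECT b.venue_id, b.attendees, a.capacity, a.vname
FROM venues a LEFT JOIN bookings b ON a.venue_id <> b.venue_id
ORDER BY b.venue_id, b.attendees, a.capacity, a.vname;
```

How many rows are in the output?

35

LEFT JOIN keeps every row from `venues`; unmatched rows get NULL for `bookings`'s columns.
Matching on a.venue_id <> b.venue_id. A NULL in a compared column never satisfies the condition.
Matched pairs: 34; unmatched a rows kept: 1.
Total: 34 matched + 1 padded = 35 rows.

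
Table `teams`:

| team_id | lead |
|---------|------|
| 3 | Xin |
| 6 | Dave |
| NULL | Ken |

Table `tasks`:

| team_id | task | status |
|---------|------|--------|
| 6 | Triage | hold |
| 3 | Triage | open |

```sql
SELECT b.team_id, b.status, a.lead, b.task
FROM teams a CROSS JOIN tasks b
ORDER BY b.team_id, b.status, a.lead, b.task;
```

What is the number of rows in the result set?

CROSS JOIN pairs every row of `teams` with every row of `tasks`: 3 × 2 = 6 rows.

6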